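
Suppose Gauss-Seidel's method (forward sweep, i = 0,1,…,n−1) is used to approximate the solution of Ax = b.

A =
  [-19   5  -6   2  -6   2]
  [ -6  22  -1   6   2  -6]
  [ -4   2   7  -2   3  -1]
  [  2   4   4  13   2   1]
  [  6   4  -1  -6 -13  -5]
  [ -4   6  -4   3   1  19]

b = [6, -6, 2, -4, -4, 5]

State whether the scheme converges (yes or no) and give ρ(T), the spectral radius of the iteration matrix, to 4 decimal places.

A = D + L + U where D = diag(-19, 22, 7, 13, -13, 19).
T_GS = -(D+L)⁻¹U: row 0 first, T[0,2] = -(-6)/(-19) = -0.3158; later rows by forward substitution.
  T[0,:] = [+0.0000 +0.2632 -0.3158 +0.1053 -0.3158 +0.1053]
  T[1,:] = [+0.0000 +0.0718 -0.0407 -0.2440 -0.1770 +0.3014]
  T[2,:] = [+0.0000 +0.1299 -0.1688 +0.4156 -0.5584 +0.1169]
  T[3,:] = [+0.0000 -0.1025 +0.1130 -0.0690 +0.1210 -0.2218]
  T[4,:] = [+0.0000 +0.1809 -0.1975 -0.0266 -0.2131 -0.1499]
  T[5,:] = [+0.0000 +0.0667 -0.0966 +0.1990 -0.1360 -0.0055]
eigenvalue magnitudes: 0.5888, 0.1734, 0.1454, 0.1454, 0.0197, 0.0000.
spectral radius ρ = 0.5888; 0.5888 < 1: convergent.

yes, ρ = 0.5888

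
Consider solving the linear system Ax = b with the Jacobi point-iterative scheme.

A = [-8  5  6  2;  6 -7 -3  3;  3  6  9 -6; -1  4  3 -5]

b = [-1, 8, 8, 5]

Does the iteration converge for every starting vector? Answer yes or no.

no

Let D = diag(-8, -7, 9, -5); L, U the strict triangles.
T_J = -D⁻¹(L+U): T[0,2] = -(6)/(-8) = +0.7500; T[0,0] = 0.
  T[0,:] = [+0.0000 +0.6250 +0.7500 +0.2500]
  T[1,:] = [+0.8571 +0.0000 -0.4286 +0.4286]
  T[2,:] = [-0.3333 -0.6667 +0.0000 +0.6667]
  T[3,:] = [-0.2000 +0.8000 +0.6000 +0.0000]
|eigenvalues of T|: 1.3866, 0.7708, 0.4287, 0.4287.
ρ(T) = max|λ| = 1.3866; 1.3866 > 1 ⇒ diverges.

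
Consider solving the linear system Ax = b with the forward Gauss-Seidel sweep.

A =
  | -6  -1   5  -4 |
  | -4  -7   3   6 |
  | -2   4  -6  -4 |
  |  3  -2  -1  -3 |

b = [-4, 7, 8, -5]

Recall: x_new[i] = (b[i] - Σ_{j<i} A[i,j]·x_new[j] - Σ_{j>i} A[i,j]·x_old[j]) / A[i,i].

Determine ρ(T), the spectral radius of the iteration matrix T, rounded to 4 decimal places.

1.6398

Write A = D+L+U with D = diag(-6, -7, -6, -3).
T_GS = -(D+L)⁻¹U: row 0 first, T[0,1] = -(-1)/(-6) = -0.1667; later rows by forward substitution.
  T[0,:] = [+0.0000 -0.1667 +0.8333 -0.6667]
  T[1,:] = [+0.0000 +0.0952 -0.0476 +1.2381]
  T[2,:] = [+0.0000 +0.1190 -0.3095 +0.3810]
  T[3,:] = [+0.0000 -0.2698 +0.9683 -1.6190]
|roots of det(T-λI)|: 1.6398, 0.2928, 0.0992, 0.0000.
ρ = 1.6398; 1.6398 > 1: divergent.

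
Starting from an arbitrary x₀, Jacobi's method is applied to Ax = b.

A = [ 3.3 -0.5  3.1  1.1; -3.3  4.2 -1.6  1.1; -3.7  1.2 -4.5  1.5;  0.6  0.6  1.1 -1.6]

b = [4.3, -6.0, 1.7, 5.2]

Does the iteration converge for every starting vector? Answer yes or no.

Diagonal D = diag(3.3, 4.2, -4.5, -1.6); L, U strict lower/upper.
Jacobi: T = -D⁻¹(L+U), T[2,3] = -(1.5)/(-4.5) = +0.3333; T[2,2] = 0.
  T[0,:] = [+0.0000, +0.1515, -0.9394, -0.3333]
  T[1,:] = [+0.7857, +0.0000, +0.3810, -0.2619]
  T[2,:] = [-0.8222, +0.2667, +0.0000, +0.3333]
  T[3,:] = [+0.3750, +0.3750, +0.6875, +0.0000]
moduli |λ_i(T)| = 1.1249, 0.8186, 0.2414, 0.0648.
spectral radius ρ = 1.1249; 1.1249 > 1: divergent.

no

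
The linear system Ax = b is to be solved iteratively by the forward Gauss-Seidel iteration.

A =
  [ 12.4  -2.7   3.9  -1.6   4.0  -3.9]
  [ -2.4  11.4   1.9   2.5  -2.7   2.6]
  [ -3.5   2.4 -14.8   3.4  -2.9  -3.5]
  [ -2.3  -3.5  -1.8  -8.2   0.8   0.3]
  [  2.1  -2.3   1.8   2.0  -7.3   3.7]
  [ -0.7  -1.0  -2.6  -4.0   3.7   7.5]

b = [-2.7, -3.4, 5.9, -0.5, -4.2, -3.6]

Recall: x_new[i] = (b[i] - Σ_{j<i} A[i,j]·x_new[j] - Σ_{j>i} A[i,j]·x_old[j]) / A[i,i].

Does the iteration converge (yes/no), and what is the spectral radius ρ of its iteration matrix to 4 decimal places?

Let D = diag(12.4, 11.4, -14.8, -8.2, -7.3, 7.5); L, U the strict triangles.
T_GS = -(D+L)⁻¹U: row 0 first, T[0,3] = -(-1.6)/(12.4) = +0.1290; later rows by forward substitution.
  T[0,:] = [+0.0000 +0.2177 -0.3145 +0.1290 -0.3226 +0.3145]
  T[1,:] = [+0.0000 +0.0458 -0.2329 -0.1921 +0.1689 -0.1619]
  T[2,:] = [+0.0000 -0.0441 +0.0366 +0.1681 -0.0923 -0.3371]
  T[3,:] = [+0.0000 -0.0710 +0.1796 +0.0089 +0.1362 +0.0915]
  T[4,:] = [+0.0000 +0.0179 +0.0411 +0.1415 -0.1315 +0.5903]
  T[5,:] = [+0.0000 -0.0355 +0.0278 -0.0204 +0.0979 -0.3515]
eigenvalue magnitudes: 0.5390, 0.2656, 0.1660, 0.0707, 0.0229, 0.0000.
ρ(T) = max|λ| = 0.5390; 0.5390 < 1, so it converges for any x₀.

yes, ρ = 0.5390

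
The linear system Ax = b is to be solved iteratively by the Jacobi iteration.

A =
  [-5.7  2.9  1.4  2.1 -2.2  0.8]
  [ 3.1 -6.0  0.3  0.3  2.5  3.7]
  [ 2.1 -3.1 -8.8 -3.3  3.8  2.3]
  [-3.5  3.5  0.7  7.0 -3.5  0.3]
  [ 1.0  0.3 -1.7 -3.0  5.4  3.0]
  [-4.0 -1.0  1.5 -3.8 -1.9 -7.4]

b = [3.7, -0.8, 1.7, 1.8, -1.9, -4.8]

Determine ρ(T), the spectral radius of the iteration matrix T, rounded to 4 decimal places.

Let D = diag(-5.7, -6, -8.8, 7, 5.4, -7.4); L, U the strict triangles.
Jacobi T = -D⁻¹(L+U): T[2,0] = -(2.1)/(-8.8) = +0.2386; T[2,2] = 0.
  T[0,:] = [+0.0000  +0.5088  +0.2456  +0.3684  -0.3860  +0.1404]
  T[1,:] = [+0.5167  +0.0000  +0.0500  +0.0500  +0.4167  +0.6167]
  T[2,:] = [+0.2386  -0.3523  +0.0000  -0.3750  +0.4318  +0.2614]
  T[3,:] = [+0.5000  -0.5000  -0.1000  +0.0000  +0.5000  -0.0429]
  T[4,:] = [-0.1852  -0.0556  +0.3148  +0.5556  +0.0000  -0.5556]
  T[5,:] = [-0.5405  -0.1351  +0.2027  -0.5135  -0.2568  +0.0000]
|roots of det(T-λI)|: 1.3213, 0.6330, 0.3930, 0.3930, 0.1842, 0.1842.
ρ(T) = max|λ| = 1.3213; 1.3213 > 1, so it fails to converge.

1.3213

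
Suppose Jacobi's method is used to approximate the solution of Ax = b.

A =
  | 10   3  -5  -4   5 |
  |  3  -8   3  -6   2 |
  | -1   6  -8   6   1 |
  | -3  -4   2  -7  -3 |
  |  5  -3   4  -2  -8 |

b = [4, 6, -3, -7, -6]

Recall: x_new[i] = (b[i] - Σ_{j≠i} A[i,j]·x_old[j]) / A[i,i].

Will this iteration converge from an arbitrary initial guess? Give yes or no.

Split A = D + L + U, D = diag(10, -8, -8, -7, -8).
Jacobi T = -D⁻¹(L+U): T[2,1] = -(6)/(-8) = +0.7500; T[2,2] = 0.
  T[0,:] = [+0.0000, -0.3000, +0.5000, +0.4000, -0.5000]
  T[1,:] = [+0.3750, +0.0000, +0.3750, -0.7500, +0.2500]
  T[2,:] = [-0.1250, +0.7500, +0.0000, +0.7500, +0.1250]
  T[3,:] = [-0.4286, -0.5714, +0.2857, +0.0000, -0.4286]
  T[4,:] = [+0.6250, -0.3750, +0.5000, -0.2500, +0.0000]
eigenvalue magnitudes: 1.1805, 0.8021, 0.8021, 0.5580, 0.1242.
spectral radius ρ = 1.1805; 1.1805 > 1, so it fails to converge.

no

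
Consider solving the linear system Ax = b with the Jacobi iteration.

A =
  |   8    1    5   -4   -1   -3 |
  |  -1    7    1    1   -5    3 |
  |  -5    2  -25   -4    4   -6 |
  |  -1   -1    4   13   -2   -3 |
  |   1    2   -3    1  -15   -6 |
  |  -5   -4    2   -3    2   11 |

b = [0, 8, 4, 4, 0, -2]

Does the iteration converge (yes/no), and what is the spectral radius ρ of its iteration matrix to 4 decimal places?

yes, ρ = 0.8529

Split A = D + L + U, D = diag(8, 7, -25, 13, -15, 11).
T_J = -D⁻¹(L+U): T[2,5] = -(-6)/(-25) = -0.2400; T[2,2] = 0.
  T[0,:] = [+0.0000  -0.1250  -0.6250  +0.5000  +0.1250  +0.3750]
  T[1,:] = [+0.1429  +0.0000  -0.1429  -0.1429  +0.7143  -0.4286]
  T[2,:] = [-0.2000  +0.0800  +0.0000  -0.1600  +0.1600  -0.2400]
  T[3,:] = [+0.0769  +0.0769  -0.3077  +0.0000  +0.1538  +0.2308]
  T[4,:] = [+0.0667  +0.1333  -0.2000  +0.0667  +0.0000  -0.4000]
  T[5,:] = [+0.4545  +0.3636  -0.1818  +0.2727  -0.1818  +0.0000]
|roots of det(T-λI)|: 0.8529, 0.6031, 0.3987, 0.3987, 0.2570, 0.2570.
ρ = 0.8529; 0.8529 < 1, so it converges for any x₀.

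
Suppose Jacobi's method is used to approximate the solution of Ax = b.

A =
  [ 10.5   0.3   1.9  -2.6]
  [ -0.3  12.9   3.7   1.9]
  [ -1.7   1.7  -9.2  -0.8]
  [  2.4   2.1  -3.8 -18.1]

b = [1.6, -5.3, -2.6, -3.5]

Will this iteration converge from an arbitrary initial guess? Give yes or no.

Let D = diag(10.5, 12.9, -9.2, -18.1); L, U the strict triangles.
Jacobi T = -D⁻¹(L+U): T[2,1] = -(1.7)/(-9.2) = +0.1848; T[2,2] = 0.
  T[0,:] = [+0.0000 -0.0286 -0.1810 +0.2476]
  T[1,:] = [+0.0233 +0.0000 -0.2868 -0.1473]
  T[2,:] = [-0.1848 +0.1848 +0.0000 -0.0870]
  T[3,:] = [+0.1326 +0.1160 -0.2099 +0.0000]
|λ(T)| sorted: 0.3332, 0.2645, 0.2645, 0.1882.
ρ(T) = max|λ| = 0.3332; 0.3332 < 1 ⇒ converges.

yes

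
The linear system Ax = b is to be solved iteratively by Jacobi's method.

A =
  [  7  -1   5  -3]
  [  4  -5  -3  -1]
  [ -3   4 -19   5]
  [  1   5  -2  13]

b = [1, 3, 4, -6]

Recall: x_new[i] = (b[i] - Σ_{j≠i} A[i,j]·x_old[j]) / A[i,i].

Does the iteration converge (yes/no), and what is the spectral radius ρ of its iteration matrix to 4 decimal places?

yes, ρ = 0.7117

A = D + L + U where D = diag(7, -5, -19, 13).
Jacobi: T = -D⁻¹(L+U), T[2,0] = -(-3)/(-19) = -0.1579; T[2,2] = 0.
  T[0,:] = [+0.0000 +0.1429 -0.7143 +0.4286]
  T[1,:] = [+0.8000 +0.0000 -0.6000 -0.2000]
  T[2,:] = [-0.1579 +0.2105 +0.0000 +0.2632]
  T[3,:] = [-0.0769 -0.3846 +0.1538 +0.0000]
|eigenvalues of T|: 0.7117, 0.4552, 0.4552, 0.2439.
spectral radius ρ = 0.7117; 0.7117 < 1, so it converges for any x₀.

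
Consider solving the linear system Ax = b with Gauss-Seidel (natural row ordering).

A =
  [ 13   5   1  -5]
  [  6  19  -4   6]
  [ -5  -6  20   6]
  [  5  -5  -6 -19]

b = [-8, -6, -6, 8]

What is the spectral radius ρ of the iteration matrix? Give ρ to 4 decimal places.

Diagonal D = diag(13, 19, 20, -19); L, U strict lower/upper.
GS T = -(D+L)⁻¹U: row 0 first, T[0,3] = -(-5)/(13) = +0.3846; later rows by forward substitution.
  T[0,:] = [+0.0000  -0.3846  -0.0769  +0.3846]
  T[1,:] = [+0.0000  +0.1215  +0.2348  -0.4372]
  T[2,:] = [+0.0000  -0.0597  +0.0512  -0.3350]
  T[3,:] = [+0.0000  -0.1143  -0.0982  +0.3221]
|roots of det(T-λI)|: 0.5307, 0.1098, 0.1098, 0.0000.
ρ = 0.5307; 0.5307 < 1 ⇒ converges.

0.5307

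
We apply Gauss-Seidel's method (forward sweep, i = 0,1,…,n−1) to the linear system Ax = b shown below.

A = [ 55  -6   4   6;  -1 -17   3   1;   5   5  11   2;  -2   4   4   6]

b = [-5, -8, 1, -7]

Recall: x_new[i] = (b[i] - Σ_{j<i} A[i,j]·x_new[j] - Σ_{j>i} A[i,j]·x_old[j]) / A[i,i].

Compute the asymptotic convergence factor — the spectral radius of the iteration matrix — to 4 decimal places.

A = D + L + U where D = diag(55, -17, 11, 6).
GS T = -(D+L)⁻¹U: row 0 first, T[0,2] = -(4)/(55) = -0.0727; later rows by forward substitution.
  T[0,:] = [+0.0000  +0.1091  -0.0727  -0.1091]
  T[1,:] = [+0.0000  -0.0064  +0.1807  +0.0652]
  T[2,:] = [+0.0000  -0.0467  -0.0491  -0.1619]
  T[3,:] = [+0.0000  +0.0718  -0.1120  +0.0281]
moduli |λ_i(T)| = 0.1650, 0.0841, 0.0841, 0.0000.
spectral radius ρ = 0.1650; 0.1650 < 1: convergent.

0.1650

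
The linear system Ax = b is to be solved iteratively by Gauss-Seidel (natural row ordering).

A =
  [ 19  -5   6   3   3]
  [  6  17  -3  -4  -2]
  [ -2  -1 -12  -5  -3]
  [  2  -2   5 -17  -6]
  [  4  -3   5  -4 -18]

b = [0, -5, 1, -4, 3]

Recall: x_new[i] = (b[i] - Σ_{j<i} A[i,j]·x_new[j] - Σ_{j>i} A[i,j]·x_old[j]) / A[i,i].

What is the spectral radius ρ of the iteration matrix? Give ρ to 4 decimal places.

Let D = diag(19, 17, -12, -17, -18); L, U the strict triangles.
T_GS = -(D+L)⁻¹U: row 0 first, T[0,4] = -(3)/(19) = -0.1579; later rows by forward substitution.
  T[0,:] = [+0.0000 +0.2632 -0.3158 -0.1579 -0.1579]
  T[1,:] = [+0.0000 -0.0929 +0.2879 +0.2910 +0.1734]
  T[2,:] = [+0.0000 -0.0361 +0.0286 -0.4146 -0.2381]
  T[3,:] = [+0.0000 +0.0313 -0.0626 -0.1748 -0.4620]
  T[4,:] = [+0.0000 +0.0570 -0.0963 -0.1599 -0.0275]
|eigenvalues of T|: 0.5560, 0.1585, 0.1585, 0.1086, 0.0000.
spectral radius ρ = 0.5560; 0.5560 < 1: convergent.

0.5560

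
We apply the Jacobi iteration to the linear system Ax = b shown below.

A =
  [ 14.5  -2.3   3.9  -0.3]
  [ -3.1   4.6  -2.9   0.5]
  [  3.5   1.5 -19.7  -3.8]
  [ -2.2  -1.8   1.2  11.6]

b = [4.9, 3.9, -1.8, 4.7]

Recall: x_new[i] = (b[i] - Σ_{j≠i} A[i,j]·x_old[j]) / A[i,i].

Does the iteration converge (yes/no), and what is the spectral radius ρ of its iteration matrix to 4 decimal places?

Diagonal D = diag(14.5, 4.6, -19.7, 11.6); L, U strict lower/upper.
Jacobi: T = -D⁻¹(L+U), T[3,1] = -(-1.8)/(11.6) = +0.1552; T[3,3] = 0.
  T[0,:] = [+0.0000  +0.1586  -0.2690  +0.0207]
  T[1,:] = [+0.6739  +0.0000  +0.6304  -0.1087]
  T[2,:] = [+0.1777  +0.0761  +0.0000  -0.1929]
  T[3,:] = [+0.1897  +0.1552  -0.1034  +0.0000]
|λ(T)| sorted: 0.3566, 0.3020, 0.0921, 0.0375.
ρ = 0.3566; 0.3566 < 1 ⇒ converges.

yes, ρ = 0.3566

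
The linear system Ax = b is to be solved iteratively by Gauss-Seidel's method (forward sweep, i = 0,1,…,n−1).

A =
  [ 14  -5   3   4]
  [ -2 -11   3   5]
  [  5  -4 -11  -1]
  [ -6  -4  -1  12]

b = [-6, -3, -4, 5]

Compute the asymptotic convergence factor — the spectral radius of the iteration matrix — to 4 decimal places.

Let D = diag(14, -11, -11, 12); L, U the strict triangles.
GS T = -(D+L)⁻¹U: row 0 first, T[0,3] = -(4)/(14) = -0.2857; later rows by forward substitution.
  T[0,:] = [+0.0000 +0.3571 -0.2143 -0.2857]
  T[1,:] = [+0.0000 -0.0649 +0.3117 +0.5065]
  T[2,:] = [+0.0000 +0.1860 -0.2107 -0.4050]
  T[3,:] = [+0.0000 +0.1724 -0.0208 -0.0078]
eigenvalue magnitudes: 0.5492, 0.2308, 0.0349, 0.0000.
spectral radius ρ = 0.5492; 0.5492 < 1: convergent.

0.5492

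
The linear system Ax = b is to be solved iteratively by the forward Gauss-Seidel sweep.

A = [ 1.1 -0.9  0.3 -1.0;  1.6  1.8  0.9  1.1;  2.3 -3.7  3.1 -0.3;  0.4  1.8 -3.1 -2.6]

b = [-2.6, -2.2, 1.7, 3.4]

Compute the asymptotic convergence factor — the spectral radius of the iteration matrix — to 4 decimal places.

Diagonal D = diag(1.1, 1.8, 3.1, -2.6); L, U strict lower/upper.
GS T = -(D+L)⁻¹U: row 0 first, T[0,2] = -(0.3)/(1.1) = -0.2727; later rows by forward substitution.
  T[0,:] = [+0.0000  +0.8182  -0.2727  +0.9091]
  T[1,:] = [+0.0000  -0.7273  -0.2576  -1.4192]
  T[2,:] = [+0.0000  -1.4751  -0.1051  -2.2716]
  T[3,:] = [+0.0000  +1.3811  -0.0950  +1.8658]
eigenvalue magnitudes: 1.1281, 0.1347, 0.0401, 0.0000.
spectral radius ρ = 1.1281; 1.1281 > 1, so it fails to converge.

1.1281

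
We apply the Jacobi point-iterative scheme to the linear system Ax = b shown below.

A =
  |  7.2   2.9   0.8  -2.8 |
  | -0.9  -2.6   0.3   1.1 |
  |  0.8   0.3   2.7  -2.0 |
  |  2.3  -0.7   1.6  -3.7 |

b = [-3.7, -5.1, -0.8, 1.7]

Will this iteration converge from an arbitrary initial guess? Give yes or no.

yes

Let D = diag(7.2, -2.6, 2.7, -3.7); L, U the strict triangles.
Jacobi: T = -D⁻¹(L+U), T[0,3] = -(-2.8)/(7.2) = +0.3889; T[0,0] = 0.
  T[0,:] = [+0.0000, -0.4028, -0.1111, +0.3889]
  T[1,:] = [-0.3462, +0.0000, +0.1154, +0.4231]
  T[2,:] = [-0.2963, -0.1111, +0.0000, +0.7407]
  T[3,:] = [+0.6216, -0.1892, +0.4324, +0.0000]
|λ(T)| sorted: 0.9122, 0.5537, 0.5537, 0.1132.
ρ = 0.9122; 0.9122 < 1 ⇒ converges.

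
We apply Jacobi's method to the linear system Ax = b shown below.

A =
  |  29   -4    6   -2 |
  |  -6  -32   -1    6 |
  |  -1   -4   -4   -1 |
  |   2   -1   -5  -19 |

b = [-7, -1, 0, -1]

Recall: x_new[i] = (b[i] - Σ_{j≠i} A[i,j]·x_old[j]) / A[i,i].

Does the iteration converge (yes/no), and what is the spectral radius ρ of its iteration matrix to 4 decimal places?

Let D = diag(29, -32, -4, -19); L, U the strict triangles.
Jacobi T = -D⁻¹(L+U): T[1,2] = -(-1)/(-32) = -0.0312; T[1,1] = 0.
  T[0,:] = [+0.0000, +0.1379, -0.2069, +0.0690]
  T[1,:] = [-0.1875, +0.0000, -0.0312, +0.1875]
  T[2,:] = [-0.2500, -1.0000, +0.0000, -0.2500]
  T[3,:] = [+0.1053, -0.0526, -0.2632, +0.0000]
|roots of det(T-λI)|: 0.4473, 0.3049, 0.1907, 0.1907.
ρ(T) = max|λ| = 0.4473; 0.4473 < 1: convergent.

yes, ρ = 0.4473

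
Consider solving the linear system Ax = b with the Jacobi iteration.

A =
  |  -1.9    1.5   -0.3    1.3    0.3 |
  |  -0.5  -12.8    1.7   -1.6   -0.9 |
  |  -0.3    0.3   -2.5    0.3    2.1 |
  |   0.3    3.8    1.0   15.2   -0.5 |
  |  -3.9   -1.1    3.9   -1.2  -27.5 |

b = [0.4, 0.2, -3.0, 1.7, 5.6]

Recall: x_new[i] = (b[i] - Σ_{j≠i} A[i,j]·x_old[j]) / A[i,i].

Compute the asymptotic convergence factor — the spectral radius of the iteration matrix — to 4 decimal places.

Write A = D+L+U with D = diag(-1.9, -12.8, -2.5, 15.2, -27.5).
T_J = -D⁻¹(L+U): T[2,0] = -(-0.3)/(-2.5) = -0.1200; T[2,2] = 0.
  T[0,:] = [+0.0000 +0.7895 -0.1579 +0.6842 +0.1579]
  T[1,:] = [-0.0391 +0.0000 +0.1328 -0.1250 -0.0703]
  T[2,:] = [-0.1200 +0.1200 +0.0000 +0.1200 +0.8400]
  T[3,:] = [-0.0197 -0.2500 -0.0658 +0.0000 +0.0329]
  T[4,:] = [-0.1418 -0.0400 +0.1418 -0.0436 +0.0000]
|roots of det(T-λI)|: 0.3718, 0.3008, 0.3008, 0.1019, 0.1019.
ρ(T) = max|λ| = 0.3718; 0.3718 < 1, so it converges for any x₀.

0.3718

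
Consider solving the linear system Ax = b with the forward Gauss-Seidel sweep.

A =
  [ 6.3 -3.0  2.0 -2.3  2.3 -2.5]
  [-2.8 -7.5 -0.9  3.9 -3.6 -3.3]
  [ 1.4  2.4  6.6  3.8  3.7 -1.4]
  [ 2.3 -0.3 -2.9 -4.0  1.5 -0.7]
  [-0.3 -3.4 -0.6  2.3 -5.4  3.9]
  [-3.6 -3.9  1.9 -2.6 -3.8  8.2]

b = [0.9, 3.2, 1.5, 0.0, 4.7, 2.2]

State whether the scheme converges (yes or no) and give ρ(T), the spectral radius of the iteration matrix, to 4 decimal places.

no, ρ = 1.2565

Let D = diag(6.3, -7.5, 6.6, -4, -5.4, 8.2); L, U the strict triangles.
Gauss-Seidel: T = -(D+L)⁻¹U, row 0 first, T[0,1] = -(-3)/(6.3) = +0.4762; later rows by forward substitution.
  T[0,:] = [+0.0000 +0.4762 -0.3175 +0.3651 -0.3651 +0.3968]
  T[1,:] = [+0.0000 -0.1778 -0.0015 +0.3837 -0.3437 -0.5881]
  T[2,:] = [+0.0000 -0.0364 +0.0679 -0.7927 -0.3582 +0.3418]
  T[3,:] = [+0.0000 +0.3135 -0.2316 +0.7559 +0.4505 -0.1505]
  T[4,:] = [+0.0000 +0.2231 -0.0876 +0.1482 +0.4684 +0.9684]
  T[5,:] = [+0.0000 +0.3357 -0.2699 +0.8348 +0.1192 +0.2163]
|eigenvalues of T|: 1.2565, 0.6543, 0.6543, 0.2623, 0.0277, 0.0000.
spectral radius ρ = 1.2565; 1.2565 > 1, so it fails to converge.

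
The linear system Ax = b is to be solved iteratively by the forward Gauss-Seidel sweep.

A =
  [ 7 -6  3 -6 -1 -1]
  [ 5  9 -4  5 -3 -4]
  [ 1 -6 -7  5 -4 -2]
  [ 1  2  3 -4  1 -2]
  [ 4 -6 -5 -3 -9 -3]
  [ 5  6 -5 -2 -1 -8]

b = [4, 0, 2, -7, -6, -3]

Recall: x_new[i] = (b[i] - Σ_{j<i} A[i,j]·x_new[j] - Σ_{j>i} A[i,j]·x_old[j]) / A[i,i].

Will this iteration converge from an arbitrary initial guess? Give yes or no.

no

Write A = D+L+U with D = diag(7, 9, -7, -4, -9, -8).
T_GS = -(D+L)⁻¹U: row 0 first, T[0,1] = -(-6)/(7) = +0.8571; later rows by forward substitution.
  T[0,:] = [+0.0000 +0.8571 -0.4286 +0.8571 +0.1429 +0.1429]
  T[1,:] = [+0.0000 -0.4762 +0.6825 -1.0317 +0.2540 +0.3651]
  T[2,:] = [+0.0000 +0.5306 -0.6463 +1.7211 -0.7687 -0.5782]
  T[3,:] = [+0.0000 +0.3741 -0.2506 +0.9892 -0.1638 -0.7154]
  T[4,:] = [+0.0000 +0.2789 -0.2029 -0.2171 +0.3759 +0.0465]
  T[5,:] = [+0.0000 -0.2815 +0.7360 -1.5339 +0.7542 +0.8975]
moduli |λ_i(T)| = 1.5871, 0.9105, 0.2866, 0.1850, 0.1850, 0.0000.
spectral radius ρ = 1.5871; 1.5871 > 1, so it fails to converge.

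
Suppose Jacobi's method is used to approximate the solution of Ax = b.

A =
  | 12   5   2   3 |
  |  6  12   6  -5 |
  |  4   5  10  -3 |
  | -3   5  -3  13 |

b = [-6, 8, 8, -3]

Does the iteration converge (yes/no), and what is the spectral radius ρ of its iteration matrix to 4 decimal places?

Let D = diag(12, 12, 10, 13); L, U the strict triangles.
Jacobi: T = -D⁻¹(L+U), T[0,3] = -(3)/(12) = -0.2500; T[0,0] = 0.
  T[0,:] = [+0.0000, -0.4167, -0.1667, -0.2500]
  T[1,:] = [-0.5000, +0.0000, -0.5000, +0.4167]
  T[2,:] = [-0.4000, -0.5000, +0.0000, +0.3000]
  T[3,:] = [+0.2308, -0.3846, +0.2308, +0.0000]
|eigenvalues of T|: 0.8219, 0.4138, 0.3611, 0.3611.
ρ(T) = max|λ| = 0.8219; 0.8219 < 1, so it converges for any x₀.

yes, ρ = 0.8219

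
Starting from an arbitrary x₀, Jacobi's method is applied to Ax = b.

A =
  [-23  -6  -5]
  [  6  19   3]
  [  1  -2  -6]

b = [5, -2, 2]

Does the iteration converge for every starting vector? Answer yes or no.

yes

Write A = D+L+U with D = diag(-23, 19, -6).
Jacobi: T = -D⁻¹(L+U), T[0,2] = -(-5)/(-23) = -0.2174; T[0,0] = 0.
  T[0,:] = [+0.0000  -0.2609  -0.2174]
  T[1,:] = [-0.3158  +0.0000  -0.1579]
  T[2,:] = [+0.1667  -0.3333  +0.0000]
|roots of det(T-λI)|: 0.3760, 0.2064, 0.2064.
ρ(T) = max|λ| = 0.3760; 0.3760 < 1 ⇒ converges.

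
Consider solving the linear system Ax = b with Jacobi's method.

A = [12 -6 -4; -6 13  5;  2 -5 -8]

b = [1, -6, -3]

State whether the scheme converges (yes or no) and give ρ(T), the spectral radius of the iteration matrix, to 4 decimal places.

yes, ρ = 0.8509

Diagonal D = diag(12, 13, -8); L, U strict lower/upper.
Jacobi: T = -D⁻¹(L+U), T[0,2] = -(-4)/(12) = +0.3333; T[0,0] = 0.
  T[0,:] = [+0.0000  +0.5000  +0.3333]
  T[1,:] = [+0.4615  +0.0000  -0.3846]
  T[2,:] = [+0.2500  -0.6250  +0.0000]
eigenvalue magnitudes: 0.8509, 0.5326, 0.3182.
ρ = 0.8509; 0.8509 < 1, so it converges for any x₀.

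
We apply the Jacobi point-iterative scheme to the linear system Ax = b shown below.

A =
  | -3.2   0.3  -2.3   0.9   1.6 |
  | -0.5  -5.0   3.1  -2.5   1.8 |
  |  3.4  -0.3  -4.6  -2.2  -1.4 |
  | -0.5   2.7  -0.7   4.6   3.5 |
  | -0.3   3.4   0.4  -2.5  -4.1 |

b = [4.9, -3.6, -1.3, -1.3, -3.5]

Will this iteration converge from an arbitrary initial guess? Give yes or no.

no

Split A = D + L + U, D = diag(-3.2, -5, -4.6, 4.6, -4.1).
T_J = -D⁻¹(L+U): T[2,0] = -(3.4)/(-4.6) = +0.7391; T[2,2] = 0.
  T[0,:] = [+0.0000, +0.0938, -0.7188, +0.2812, +0.5000]
  T[1,:] = [-0.1000, +0.0000, +0.6200, -0.5000, +0.3600]
  T[2,:] = [+0.7391, -0.0652, +0.0000, -0.4783, -0.3043]
  T[3,:] = [+0.1087, -0.5870, +0.1522, +0.0000, -0.7609]
  T[4,:] = [-0.0732, +0.8293, +0.0976, -0.6098, +0.0000]
moduli |λ_i(T)| = 1.2206, 0.8494, 0.8494, 0.7618, 0.2439.
spectral radius ρ = 1.2206; 1.2206 > 1 ⇒ diverges.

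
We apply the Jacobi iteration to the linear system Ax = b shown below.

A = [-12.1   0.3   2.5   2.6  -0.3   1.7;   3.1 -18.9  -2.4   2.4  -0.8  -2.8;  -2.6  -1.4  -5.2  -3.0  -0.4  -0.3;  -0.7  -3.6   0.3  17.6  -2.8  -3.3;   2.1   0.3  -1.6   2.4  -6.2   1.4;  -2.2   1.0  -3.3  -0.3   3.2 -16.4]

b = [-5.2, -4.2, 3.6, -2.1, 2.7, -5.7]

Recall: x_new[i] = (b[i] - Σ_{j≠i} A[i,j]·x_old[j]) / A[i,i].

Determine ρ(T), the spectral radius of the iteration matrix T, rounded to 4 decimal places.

Split A = D + L + U, D = diag(-12.1, -18.9, -5.2, 17.6, -6.2, -16.4).
Jacobi T = -D⁻¹(L+U): T[1,0] = -(3.1)/(-18.9) = +0.1640; T[1,1] = 0.
  T[0,:] = [+0.0000 +0.0248 +0.2066 +0.2149 -0.0248 +0.1405]
  T[1,:] = [+0.1640 +0.0000 -0.1270 +0.1270 -0.0423 -0.1481]
  T[2,:] = [-0.5000 -0.2692 +0.0000 -0.5769 -0.0769 -0.0577]
  T[3,:] = [+0.0398 +0.2045 -0.0170 +0.0000 +0.1591 +0.1875]
  T[4,:] = [+0.3387 +0.0484 -0.2581 +0.3871 +0.0000 +0.2258]
  T[5,:] = [-0.1341 +0.0610 -0.2012 -0.0183 +0.1951 +0.0000]
eigenvalue magnitudes: 0.5653, 0.3867, 0.3867, 0.1760, 0.1760, 0.0433.
ρ(T) = max|λ| = 0.5653; 0.5653 < 1 ⇒ converges.

0.5653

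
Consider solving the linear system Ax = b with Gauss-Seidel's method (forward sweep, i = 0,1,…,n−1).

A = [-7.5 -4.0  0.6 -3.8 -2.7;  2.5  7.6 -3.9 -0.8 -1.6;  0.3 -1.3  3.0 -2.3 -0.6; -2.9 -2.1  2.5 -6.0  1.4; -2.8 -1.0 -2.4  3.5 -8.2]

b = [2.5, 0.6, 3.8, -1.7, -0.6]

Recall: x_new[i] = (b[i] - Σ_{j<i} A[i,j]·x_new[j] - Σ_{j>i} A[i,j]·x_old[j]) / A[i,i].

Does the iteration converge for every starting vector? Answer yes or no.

yes

Let D = diag(-7.5, 7.6, 3, -6, -8.2); L, U the strict triangles.
GS T = -(D+L)⁻¹U: row 0 first, T[0,4] = -(-2.7)/(-7.5) = -0.3600; later rows by forward substitution.
  T[0,:] = [+0.0000 -0.5333 +0.0800 -0.5067 -0.3600]
  T[1,:] = [+0.0000 +0.1754 +0.4868 +0.2719 +0.3289]
  T[2,:] = [+0.0000 +0.1294 +0.2030 +0.9352 +0.3785]
  T[3,:] = [+0.0000 +0.2503 -0.1245 +0.5394 +0.4499]
  T[4,:] = [+0.0000 +0.2297 -0.1992 +0.0964 +0.1641]
|λ(T)| sorted: 0.8588, 0.4209, 0.4209, 0.1099, 0.0000.
ρ = 0.8588; 0.8588 < 1: convergent.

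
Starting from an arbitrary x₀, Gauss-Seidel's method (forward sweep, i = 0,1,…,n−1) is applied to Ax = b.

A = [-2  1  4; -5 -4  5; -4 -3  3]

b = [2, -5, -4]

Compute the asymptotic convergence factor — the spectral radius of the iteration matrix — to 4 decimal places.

Diagonal D = diag(-2, -4, 3); L, U strict lower/upper.
Gauss-Seidel: T = -(D+L)⁻¹U, row 0 first, T[0,1] = -(1)/(-2) = +0.5000; later rows by forward substitution.
  T[0,:] = [+0.0000  +0.5000  +2.0000]
  T[1,:] = [+0.0000  -0.6250  -1.2500]
  T[2,:] = [+0.0000  +0.0417  +1.4167]
|eigenvalues of T|: 1.3908, 0.5992, 0.0000.
ρ(T) = max|λ| = 1.3908; 1.3908 > 1: divergent.

1.3908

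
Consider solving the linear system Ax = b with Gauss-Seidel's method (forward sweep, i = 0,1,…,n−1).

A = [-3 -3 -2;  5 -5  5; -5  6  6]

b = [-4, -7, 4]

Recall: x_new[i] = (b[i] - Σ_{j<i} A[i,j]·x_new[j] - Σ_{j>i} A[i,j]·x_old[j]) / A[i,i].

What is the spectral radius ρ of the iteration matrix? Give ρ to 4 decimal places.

Let D = diag(-3, -5, 6); L, U the strict triangles.
Gauss-Seidel: T = -(D+L)⁻¹U, row 0 first, T[0,1] = -(-3)/(-3) = -1.0000; later rows by forward substitution.
  T[0,:] = [+0.0000, -1.0000, -0.6667]
  T[1,:] = [+0.0000, -1.0000, +0.3333]
  T[2,:] = [+0.0000, +0.1667, -0.8889]
|roots of det(T-λI)|: 1.1866, 0.7023, 0.0000.
spectral radius ρ = 1.1866; 1.1866 > 1: divergent.

1.1866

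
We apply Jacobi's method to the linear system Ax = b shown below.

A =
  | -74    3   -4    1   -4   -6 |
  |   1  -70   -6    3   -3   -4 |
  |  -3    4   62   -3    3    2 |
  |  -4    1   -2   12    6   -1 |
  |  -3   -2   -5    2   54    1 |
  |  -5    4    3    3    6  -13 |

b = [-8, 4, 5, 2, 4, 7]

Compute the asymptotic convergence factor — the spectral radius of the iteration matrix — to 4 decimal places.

0.2954

Write A = D+L+U with D = diag(-74, -70, 62, 12, 54, -13).
Jacobi: T = -D⁻¹(L+U), T[3,1] = -(1)/(12) = -0.0833; T[3,3] = 0.
  T[0,:] = [+0.0000, +0.0405, -0.0541, +0.0135, -0.0541, -0.0811]
  T[1,:] = [+0.0143, +0.0000, -0.0857, +0.0429, -0.0429, -0.0571]
  T[2,:] = [+0.0484, -0.0645, +0.0000, +0.0484, -0.0484, -0.0323]
  T[3,:] = [+0.3333, -0.0833, +0.1667, +0.0000, -0.5000, +0.0833]
  T[4,:] = [+0.0556, +0.0370, +0.0926, -0.0370, +0.0000, -0.0185]
  T[5,:] = [-0.3846, +0.3077, +0.2308, +0.2308, +0.4615, +0.0000]
|λ(T)| sorted: 0.2954, 0.1881, 0.1881, 0.1845, 0.0760, 0.0498.
ρ = 0.2954; 0.2954 < 1 ⇒ converges.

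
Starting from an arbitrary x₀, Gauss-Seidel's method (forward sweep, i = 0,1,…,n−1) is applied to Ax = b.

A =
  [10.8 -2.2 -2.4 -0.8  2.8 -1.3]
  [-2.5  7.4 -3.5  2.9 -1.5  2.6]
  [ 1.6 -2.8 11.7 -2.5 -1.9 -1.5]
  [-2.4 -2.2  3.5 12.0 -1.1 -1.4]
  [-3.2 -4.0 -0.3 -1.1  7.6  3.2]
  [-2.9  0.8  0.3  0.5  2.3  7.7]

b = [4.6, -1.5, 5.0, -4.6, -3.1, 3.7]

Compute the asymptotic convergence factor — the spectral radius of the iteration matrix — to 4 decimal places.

0.5048

Diagonal D = diag(10.8, 7.4, 11.7, 12, 7.6, 7.7); L, U strict lower/upper.
Gauss-Seidel: T = -(D+L)⁻¹U, row 0 first, T[0,4] = -(2.8)/(10.8) = -0.2593; later rows by forward substitution.
  T[0,:] = [+0.0000  +0.2037  +0.2222  +0.0741  -0.2593  +0.1204]
  T[1,:] = [+0.0000  +0.0688  +0.5480  -0.3669  +0.1151  -0.3107]
  T[2,:] = [+0.0000  -0.0114  +0.1008  +0.1157  +0.2254  +0.0374]
  T[3,:] = [+0.0000  +0.0567  +0.1155  -0.0862  -0.0048  +0.0729]
  T[4,:] = [+0.0000  +0.1297  +0.4027  -0.1698  -0.0404  -0.5219]
  T[5,:] = [+0.0000  +0.0276  -0.1050  +0.1178  -0.1060  +0.2273]
eigenvalue magnitudes: 0.5048, 0.2095, 0.1970, 0.1970, 0.0729, 0.0000.
ρ(T) = max|λ| = 0.5048; 0.5048 < 1 ⇒ converges.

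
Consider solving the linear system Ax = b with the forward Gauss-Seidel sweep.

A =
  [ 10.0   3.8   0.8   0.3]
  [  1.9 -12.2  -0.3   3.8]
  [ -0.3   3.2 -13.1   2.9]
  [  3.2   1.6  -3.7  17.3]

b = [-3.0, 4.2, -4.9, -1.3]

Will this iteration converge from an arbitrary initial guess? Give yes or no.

Split A = D + L + U, D = diag(10, -12.2, -13.1, 17.3).
GS T = -(D+L)⁻¹U: row 0 first, T[0,1] = -(3.8)/(10) = -0.3800; later rows by forward substitution.
  T[0,:] = [+0.0000  -0.3800  -0.0800  -0.0300]
  T[1,:] = [+0.0000  -0.0592  -0.0370  +0.3068]
  T[2,:] = [+0.0000  -0.0058  -0.0072  +0.2970]
  T[3,:] = [+0.0000  +0.0745  +0.0167  +0.0407]
|λ(T)| sorted: 0.1930, 0.1545, 0.0128, 0.0000.
ρ = 0.1930; 0.1930 < 1: convergent.

yes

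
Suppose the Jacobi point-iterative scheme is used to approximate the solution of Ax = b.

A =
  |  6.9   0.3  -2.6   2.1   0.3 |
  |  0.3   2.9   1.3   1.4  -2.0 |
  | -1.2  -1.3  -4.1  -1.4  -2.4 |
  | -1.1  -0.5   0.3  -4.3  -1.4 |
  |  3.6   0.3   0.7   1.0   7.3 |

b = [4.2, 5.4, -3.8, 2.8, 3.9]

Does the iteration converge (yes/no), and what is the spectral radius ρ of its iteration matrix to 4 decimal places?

Let D = diag(6.9, 2.9, -4.1, -4.3, 7.3); L, U the strict triangles.
T_J = -D⁻¹(L+U): T[2,0] = -(-1.2)/(-4.1) = -0.2927; T[2,2] = 0.
  T[0,:] = [+0.0000  -0.0435  +0.3768  -0.3043  -0.0435]
  T[1,:] = [-0.1034  +0.0000  -0.4483  -0.4828  +0.6897]
  T[2,:] = [-0.2927  -0.3171  +0.0000  -0.3415  -0.5854]
  T[3,:] = [-0.2558  -0.1163  +0.0698  +0.0000  -0.3256]
  T[4,:] = [-0.4932  -0.0411  -0.0959  -0.1370  +0.0000]
|roots of det(T-λI)|: 0.6052, 0.4613, 0.4613, 0.2001, 0.1062.
ρ = 0.6052; 0.6052 < 1 ⇒ converges.

yes, ρ = 0.6052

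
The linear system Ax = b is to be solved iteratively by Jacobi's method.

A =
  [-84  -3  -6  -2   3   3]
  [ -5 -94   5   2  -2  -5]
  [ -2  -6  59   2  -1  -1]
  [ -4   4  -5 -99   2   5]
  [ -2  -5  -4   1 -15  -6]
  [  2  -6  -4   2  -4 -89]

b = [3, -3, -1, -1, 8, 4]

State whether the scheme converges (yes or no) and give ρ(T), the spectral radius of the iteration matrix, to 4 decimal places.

Let D = diag(-84, -94, 59, -99, -15, -89); L, U the strict triangles.
T_J = -D⁻¹(L+U): T[2,5] = -(-1)/(59) = +0.0169; T[2,2] = 0.
  T[0,:] = [+0.0000  -0.0357  -0.0714  -0.0238  +0.0357  +0.0357]
  T[1,:] = [-0.0532  +0.0000  +0.0532  +0.0213  -0.0213  -0.0532]
  T[2,:] = [+0.0339  +0.1017  +0.0000  -0.0339  +0.0169  +0.0169]
  T[3,:] = [-0.0404  +0.0404  -0.0505  +0.0000  +0.0202  +0.0505]
  T[4,:] = [-0.1333  -0.3333  -0.2667  +0.0667  +0.0000  -0.4000]
  T[5,:] = [+0.0225  -0.0674  -0.0449  +0.0225  -0.0449  +0.0000]
|λ(T)| sorted: 0.1620, 0.1200, 0.1115, 0.0572, 0.0572, 0.0417.
ρ(T) = max|λ| = 0.1620; 0.1620 < 1 ⇒ converges.

yes, ρ = 0.1620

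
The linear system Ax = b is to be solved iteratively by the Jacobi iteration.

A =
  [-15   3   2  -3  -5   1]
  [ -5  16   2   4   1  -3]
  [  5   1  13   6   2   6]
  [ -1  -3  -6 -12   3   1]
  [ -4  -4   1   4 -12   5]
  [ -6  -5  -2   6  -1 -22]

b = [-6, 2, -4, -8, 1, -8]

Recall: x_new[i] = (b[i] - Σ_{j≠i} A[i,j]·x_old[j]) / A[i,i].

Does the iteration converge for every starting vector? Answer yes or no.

yes

Split A = D + L + U, D = diag(-15, 16, 13, -12, -12, -22).
Jacobi: T = -D⁻¹(L+U), T[0,5] = -(1)/(-15) = +0.0667; T[0,0] = 0.
  T[0,:] = [+0.0000, +0.2000, +0.1333, -0.2000, -0.3333, +0.0667]
  T[1,:] = [+0.3125, +0.0000, -0.1250, -0.2500, -0.0625, +0.1875]
  T[2,:] = [-0.3846, -0.0769, +0.0000, -0.4615, -0.1538, -0.4615]
  T[3,:] = [-0.0833, -0.2500, -0.5000, +0.0000, +0.2500, +0.0833]
  T[4,:] = [-0.3333, -0.3333, +0.0833, +0.3333, +0.0000, +0.4167]
  T[5,:] = [-0.2727, -0.2273, -0.0909, +0.2727, -0.0455, +0.0000]
|eigenvalues of T|: 0.8644, 0.5465, 0.4322, 0.4322, 0.3225, 0.1544.
ρ = 0.8644; 0.8644 < 1, so it converges for any x₀.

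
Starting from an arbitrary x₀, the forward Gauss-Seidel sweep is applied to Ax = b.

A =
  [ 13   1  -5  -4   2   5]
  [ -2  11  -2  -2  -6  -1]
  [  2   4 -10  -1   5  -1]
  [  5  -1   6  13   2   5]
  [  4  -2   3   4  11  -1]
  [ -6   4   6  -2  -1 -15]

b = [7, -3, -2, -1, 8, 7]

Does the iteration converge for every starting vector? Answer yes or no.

Split A = D + L + U, D = diag(13, 11, -10, 13, 11, -15).
T_GS = -(D+L)⁻¹U: row 0 first, T[0,3] = -(-4)/(13) = +0.3077; later rows by forward substitution.
  T[0,:] = [+0.0000, -0.0769, +0.3846, +0.3077, -0.1538, -0.3846]
  T[1,:] = [+0.0000, -0.0140, +0.2517, +0.2378, +0.5175, +0.0210]
  T[2,:] = [+0.0000, -0.0210, +0.1776, +0.0566, +0.6762, -0.1685]
  T[3,:] = [+0.0000, +0.0382, -0.2105, -0.1262, -0.3670, -0.1573]
  T[4,:] = [+0.0000, +0.0173, -0.0660, -0.0382, +0.0991, +0.3377]
  T[5,:] = [+0.0000, +0.0124, +0.0168, -0.0176, +0.5123, +0.0905]
|λ(T)| sorted: 0.5264, 0.2101, 0.1634, 0.0677, 0.0064, 0.0000.
ρ = 0.5264; 0.5264 < 1: convergent.

yes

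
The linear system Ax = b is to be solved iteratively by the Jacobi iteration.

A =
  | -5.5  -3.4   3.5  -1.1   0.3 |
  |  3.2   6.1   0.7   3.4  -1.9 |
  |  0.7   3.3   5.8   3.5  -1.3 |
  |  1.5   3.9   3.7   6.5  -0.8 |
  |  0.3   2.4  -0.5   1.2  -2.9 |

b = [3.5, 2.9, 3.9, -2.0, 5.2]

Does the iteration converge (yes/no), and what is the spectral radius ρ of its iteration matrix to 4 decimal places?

A = D + L + U where D = diag(-5.5, 6.1, 5.8, 6.5, -2.9).
Jacobi: T = -D⁻¹(L+U), T[1,4] = -(-1.9)/(6.1) = +0.3115; T[1,1] = 0.
  T[0,:] = [+0.0000, -0.6182, +0.6364, -0.2000, +0.0545]
  T[1,:] = [-0.5246, +0.0000, -0.1148, -0.5574, +0.3115]
  T[2,:] = [-0.1207, -0.5690, +0.0000, -0.6034, +0.2241]
  T[3,:] = [-0.2308, -0.6000, -0.5692, +0.0000, +0.1231]
  T[4,:] = [+0.1034, +0.8276, -0.1724, +0.4138, +0.0000]
moduli |λ_i(T)| = 1.1828, 0.8205, 0.6165, 0.3921, 0.1379.
spectral radius ρ = 1.1828; 1.1828 > 1 ⇒ diverges.

no, ρ = 1.1828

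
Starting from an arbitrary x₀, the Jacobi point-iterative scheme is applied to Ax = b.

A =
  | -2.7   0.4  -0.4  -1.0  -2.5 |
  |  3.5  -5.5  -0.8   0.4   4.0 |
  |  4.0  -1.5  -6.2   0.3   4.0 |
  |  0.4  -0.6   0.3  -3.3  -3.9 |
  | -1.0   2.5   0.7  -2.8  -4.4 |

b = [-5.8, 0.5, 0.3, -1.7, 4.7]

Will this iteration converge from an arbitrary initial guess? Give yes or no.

no

A = D + L + U where D = diag(-2.7, -5.5, -6.2, -3.3, -4.4).
Jacobi: T = -D⁻¹(L+U), T[3,1] = -(-0.6)/(-3.3) = -0.1818; T[3,3] = 0.
  T[0,:] = [+0.0000, +0.1481, -0.1481, -0.3704, -0.9259]
  T[1,:] = [+0.6364, +0.0000, -0.1455, +0.0727, +0.7273]
  T[2,:] = [+0.6452, -0.2419, +0.0000, +0.0484, +0.6452]
  T[3,:] = [+0.1212, -0.1818, +0.0909, +0.0000, -1.1818]
  T[4,:] = [-0.2273, +0.5682, +0.1591, -0.6364, +0.0000]
|λ(T)| sorted: 1.4022, 1.0675, 0.3544, 0.3544, 0.2252.
spectral radius ρ = 1.4022; 1.4022 > 1 ⇒ diverges.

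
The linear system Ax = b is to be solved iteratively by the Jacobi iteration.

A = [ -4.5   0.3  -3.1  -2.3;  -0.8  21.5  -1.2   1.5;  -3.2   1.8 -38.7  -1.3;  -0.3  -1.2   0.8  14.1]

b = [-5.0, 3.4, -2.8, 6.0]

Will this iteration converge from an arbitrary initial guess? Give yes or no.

Write A = D+L+U with D = diag(-4.5, 21.5, -38.7, 14.1).
Jacobi T = -D⁻¹(L+U): T[0,2] = -(-3.1)/(-4.5) = -0.6889; T[0,0] = 0.
  T[0,:] = [+0.0000  +0.0667  -0.6889  -0.5111]
  T[1,:] = [+0.0372  +0.0000  +0.0558  -0.0698]
  T[2,:] = [-0.0827  +0.0465  +0.0000  -0.0336]
  T[3,:] = [+0.0213  +0.0851  -0.0567  +0.0000]
eigenvalue magnitudes: 0.2742, 0.1986, 0.1141, 0.1141.
ρ = 0.2742; 0.2742 < 1, so it converges for any x₀.

yes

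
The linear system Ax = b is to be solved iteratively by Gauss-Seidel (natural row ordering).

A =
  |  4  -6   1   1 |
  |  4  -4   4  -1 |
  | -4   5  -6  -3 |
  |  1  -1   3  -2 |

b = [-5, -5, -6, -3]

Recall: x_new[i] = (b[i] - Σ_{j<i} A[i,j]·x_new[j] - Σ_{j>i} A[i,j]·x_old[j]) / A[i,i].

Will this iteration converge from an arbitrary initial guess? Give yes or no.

no

Split A = D + L + U, D = diag(4, -4, -6, -2).
Gauss-Seidel: T = -(D+L)⁻¹U, row 0 first, T[0,2] = -(1)/(4) = -0.2500; later rows by forward substitution.
  T[0,:] = [+0.0000  +1.5000  -0.2500  -0.2500]
  T[1,:] = [+0.0000  +1.5000  +0.7500  -0.5000]
  T[2,:] = [+0.0000  +0.2500  +0.7917  -0.7500]
  T[3,:] = [+0.0000  +0.3750  +0.6875  -1.0000]
|roots of det(T-λI)|: 1.5167, 0.6223, 0.3973, 0.0000.
ρ(T) = max|λ| = 1.5167; 1.5167 > 1: divergent.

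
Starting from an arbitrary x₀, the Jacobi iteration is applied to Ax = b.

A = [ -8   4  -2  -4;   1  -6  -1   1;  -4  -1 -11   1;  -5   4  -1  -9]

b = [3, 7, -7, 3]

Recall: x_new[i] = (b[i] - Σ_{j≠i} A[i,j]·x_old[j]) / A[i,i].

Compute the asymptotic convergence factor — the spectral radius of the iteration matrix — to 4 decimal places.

0.7595

Diagonal D = diag(-8, -6, -11, -9); L, U strict lower/upper.
Jacobi: T = -D⁻¹(L+U), T[2,1] = -(-1)/(-11) = -0.0909; T[2,2] = 0.
  T[0,:] = [+0.0000, +0.5000, -0.2500, -0.5000]
  T[1,:] = [+0.1667, +0.0000, -0.1667, +0.1667]
  T[2,:] = [-0.3636, -0.0909, +0.0000, +0.0909]
  T[3,:] = [-0.5556, +0.4444, -0.1111, +0.0000]
eigenvalue magnitudes: 0.7595, 0.6125, 0.2965, 0.1495.
spectral radius ρ = 0.7595; 0.7595 < 1, so it converges for any x₀.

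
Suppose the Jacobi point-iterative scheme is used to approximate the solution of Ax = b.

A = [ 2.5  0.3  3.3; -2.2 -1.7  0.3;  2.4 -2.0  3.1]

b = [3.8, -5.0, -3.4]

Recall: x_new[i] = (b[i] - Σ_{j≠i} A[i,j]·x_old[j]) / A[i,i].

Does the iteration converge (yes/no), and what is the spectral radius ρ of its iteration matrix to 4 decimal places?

no, ρ = 1.4383

Split A = D + L + U, D = diag(2.5, -1.7, 3.1).
Jacobi T = -D⁻¹(L+U): T[2,1] = -(-2)/(3.1) = +0.6452; T[2,2] = 0.
  T[0,:] = [+0.0000  -0.1200  -1.3200]
  T[1,:] = [-1.2941  +0.0000  +0.1765]
  T[2,:] = [-0.7742  +0.6452  +0.0000]
|eigenvalues of T|: 1.4383, 0.8818, 0.8818.
ρ(T) = max|λ| = 1.4383; 1.4383 > 1, so it fails to converge.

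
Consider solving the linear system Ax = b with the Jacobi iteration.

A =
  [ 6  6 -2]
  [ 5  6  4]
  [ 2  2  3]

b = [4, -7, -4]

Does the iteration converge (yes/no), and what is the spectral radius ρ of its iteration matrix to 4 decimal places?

no, ρ = 1.1333

A = D + L + U where D = diag(6, 6, 3).
Jacobi T = -D⁻¹(L+U): T[2,1] = -(2)/(3) = -0.6667; T[2,2] = 0.
  T[0,:] = [+0.0000 -1.0000 +0.3333]
  T[1,:] = [-0.8333 +0.0000 -0.6667]
  T[2,:] = [-0.6667 -0.6667 +0.0000]
moduli |λ_i(T)| = 1.1333, 0.8705, 0.2628.
spectral radius ρ = 1.1333; 1.1333 > 1 ⇒ diverges.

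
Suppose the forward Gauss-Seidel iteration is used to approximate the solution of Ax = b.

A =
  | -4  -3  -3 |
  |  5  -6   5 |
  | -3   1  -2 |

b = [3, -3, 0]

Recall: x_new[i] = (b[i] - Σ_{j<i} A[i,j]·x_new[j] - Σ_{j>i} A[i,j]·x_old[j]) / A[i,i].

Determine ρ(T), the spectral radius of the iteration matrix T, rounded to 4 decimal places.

1.3164

Let D = diag(-4, -6, -2); L, U the strict triangles.
GS T = -(D+L)⁻¹U: row 0 first, T[0,2] = -(-3)/(-4) = -0.7500; later rows by forward substitution.
  T[0,:] = [+0.0000  -0.7500  -0.7500]
  T[1,:] = [+0.0000  -0.6250  +0.2083]
  T[2,:] = [+0.0000  +0.8125  +1.2292]
eigenvalue magnitudes: 1.3164, 0.7122, 0.0000.
spectral radius ρ = 1.3164; 1.3164 > 1 ⇒ diverges.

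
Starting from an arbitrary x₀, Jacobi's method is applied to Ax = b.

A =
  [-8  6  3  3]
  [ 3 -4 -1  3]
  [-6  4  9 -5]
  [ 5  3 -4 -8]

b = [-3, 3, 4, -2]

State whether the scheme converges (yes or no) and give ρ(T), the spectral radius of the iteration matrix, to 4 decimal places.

no, ρ = 1.1466

Write A = D+L+U with D = diag(-8, -4, 9, -8).
Jacobi: T = -D⁻¹(L+U), T[0,3] = -(3)/(-8) = +0.3750; T[0,0] = 0.
  T[0,:] = [+0.0000  +0.7500  +0.3750  +0.3750]
  T[1,:] = [+0.7500  +0.0000  -0.2500  +0.7500]
  T[2,:] = [+0.6667  -0.4444  +0.0000  +0.5556]
  T[3,:] = [+0.6250  +0.3750  -0.5000  +0.0000]
moduli |λ_i(T)| = 1.1466, 0.7393, 0.7393, 0.2763.
spectral radius ρ = 1.1466; 1.1466 > 1 ⇒ diverges.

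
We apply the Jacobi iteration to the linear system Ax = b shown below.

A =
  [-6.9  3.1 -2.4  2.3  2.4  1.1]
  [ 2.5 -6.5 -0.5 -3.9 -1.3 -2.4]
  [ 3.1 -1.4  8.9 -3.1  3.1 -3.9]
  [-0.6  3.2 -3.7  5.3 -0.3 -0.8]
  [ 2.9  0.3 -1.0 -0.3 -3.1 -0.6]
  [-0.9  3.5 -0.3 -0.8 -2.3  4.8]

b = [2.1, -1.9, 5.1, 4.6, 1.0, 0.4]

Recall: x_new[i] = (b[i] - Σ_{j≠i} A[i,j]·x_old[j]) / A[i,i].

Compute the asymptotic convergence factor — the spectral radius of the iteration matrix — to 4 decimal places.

1.1949

Split A = D + L + U, D = diag(-6.9, -6.5, 8.9, 5.3, -3.1, 4.8).
Jacobi: T = -D⁻¹(L+U), T[2,0] = -(3.1)/(8.9) = -0.3483; T[2,2] = 0.
  T[0,:] = [+0.0000, +0.4493, -0.3478, +0.3333, +0.3478, +0.1594]
  T[1,:] = [+0.3846, +0.0000, -0.0769, -0.6000, -0.2000, -0.3692]
  T[2,:] = [-0.3483, +0.1573, +0.0000, +0.3483, -0.3483, +0.4382]
  T[3,:] = [+0.1132, -0.6038, +0.6981, +0.0000, +0.0566, +0.1509]
  T[4,:] = [+0.9355, +0.0968, -0.3226, -0.0968, +0.0000, -0.1935]
  T[5,:] = [+0.1875, -0.7292, +0.0625, +0.1667, +0.4792, +0.0000]
moduli |λ_i(T)| = 1.1949, 0.9795, 0.7971, 0.5083, 0.2153, 0.2153.
spectral radius ρ = 1.1949; 1.1949 > 1: divergent.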